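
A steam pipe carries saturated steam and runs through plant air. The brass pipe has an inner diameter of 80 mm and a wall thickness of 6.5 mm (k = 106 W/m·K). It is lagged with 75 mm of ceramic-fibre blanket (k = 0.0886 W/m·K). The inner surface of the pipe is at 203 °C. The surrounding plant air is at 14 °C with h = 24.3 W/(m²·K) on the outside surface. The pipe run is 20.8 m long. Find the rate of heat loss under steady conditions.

Q ≈ 2210 W

Cylindrical conduction, so R = ln(r₂/r₁)/(2πkL) per layer, in series:
R_brass pipe wall = ln(46.5/40)/(2π×106×20.8) = 1.087×10^-5 K/W
R_ceramic-fibre blanket = ln(121.5/46.5)/(2π×0.0886×20.8) = 0.08295 K/W
R_outer film = 1/(h_o·2πr_oL) = 1/(24.3×2π×0.1215×20.8) = 0.002592 K/W
R_total = 0.08555 K/W
Q = ΔT/R_total = 189/0.08555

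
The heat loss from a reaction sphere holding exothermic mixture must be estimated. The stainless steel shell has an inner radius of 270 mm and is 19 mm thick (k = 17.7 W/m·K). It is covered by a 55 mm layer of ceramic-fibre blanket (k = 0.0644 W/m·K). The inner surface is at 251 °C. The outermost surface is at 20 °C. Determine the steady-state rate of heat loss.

Radial (spherical) resistances in series:
R_stainless steel shell = (1/0.27 − 1/0.289)/(4π×17.7) = 0.001095 K/W
R_ceramic-fibre blanket = (1/0.289 − 1/0.344)/(4π×0.0644) = 0.6836 K/W
R_total = 0.6847 K/W
Q = ΔT/R_total = 231/0.6847

Q ≈ 337 W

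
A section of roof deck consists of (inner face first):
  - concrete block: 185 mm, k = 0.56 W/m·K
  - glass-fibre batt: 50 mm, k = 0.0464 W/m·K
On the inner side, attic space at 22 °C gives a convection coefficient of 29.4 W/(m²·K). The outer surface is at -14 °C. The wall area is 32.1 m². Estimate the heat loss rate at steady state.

Q ≈ 801 W

Using the resistance-network approach (series):
R_inner film = 1/(h_i·A) = 1/(29.4×32.1) = 0.00106 K/W
R_concrete block = L/(kA) = 0.185/(0.56×32.1) = 0.01029 K/W
R_glass-fibre batt = L/(kA) = 0.05/(0.0464×32.1) = 0.03357 K/W
R_total = 0.04492 K/W
Q = ΔT / R_total = 36 / 0.04492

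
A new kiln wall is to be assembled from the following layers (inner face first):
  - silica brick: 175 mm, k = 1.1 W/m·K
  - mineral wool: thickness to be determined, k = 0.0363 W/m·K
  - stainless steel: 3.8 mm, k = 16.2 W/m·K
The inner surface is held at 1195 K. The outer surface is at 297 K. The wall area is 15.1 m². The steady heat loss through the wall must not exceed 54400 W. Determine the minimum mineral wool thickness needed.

L ≈ 3.26 mm

Treating each layer as a thermal resistance in series:
R_silica brick = L/(kA) = 0.175/(1.1×15.1) = 0.01054 K/W
R_stainless steel = L/(kA) = 0.0038/(16.2×15.1) = 1.553×10^-5 K/W
Sum of the known resistances R_other = 0.01055 K/W
Required total resistance R_tot = ΔT/Q_allow = 898/54400 = 0.01651 K/W
R_mineral wool = R_tot − R_other = 0.005956 K/W
L = R·k·A = 0.005956×0.0363×15.1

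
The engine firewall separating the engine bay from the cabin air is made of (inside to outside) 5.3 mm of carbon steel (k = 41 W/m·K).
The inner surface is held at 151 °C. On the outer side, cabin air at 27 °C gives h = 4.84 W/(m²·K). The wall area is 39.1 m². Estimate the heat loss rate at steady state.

Model the wall as resistances in series:
R_carbon steel = L/(kA) = 0.0053/(41×39.1) = 3.306×10^-6 K/W
R_outer film = 1/(h_o·A) = 1/(4.84×39.1) = 0.005284 K/W
R_total = 0.005287 K/W
Q = ΔT / R_total = 124 / 0.005287

Q ≈ 23500 W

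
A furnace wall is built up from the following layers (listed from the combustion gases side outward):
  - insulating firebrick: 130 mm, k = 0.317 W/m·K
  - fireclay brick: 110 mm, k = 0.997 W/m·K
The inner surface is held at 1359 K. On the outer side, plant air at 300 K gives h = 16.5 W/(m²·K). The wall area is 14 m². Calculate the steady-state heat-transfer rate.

Q ≈ 25500 W

Using the resistance-network approach (series):
R_insulating firebrick = L/(kA) = 0.13/(0.317×14) = 0.02929 K/W
R_fireclay brick = L/(kA) = 0.11/(0.997×14) = 0.007881 K/W
R_outer film = 1/(h_o·A) = 1/(16.5×14) = 0.004329 K/W
R_total = 0.0415 K/W
Q = ΔT / R_total = 1059 / 0.0415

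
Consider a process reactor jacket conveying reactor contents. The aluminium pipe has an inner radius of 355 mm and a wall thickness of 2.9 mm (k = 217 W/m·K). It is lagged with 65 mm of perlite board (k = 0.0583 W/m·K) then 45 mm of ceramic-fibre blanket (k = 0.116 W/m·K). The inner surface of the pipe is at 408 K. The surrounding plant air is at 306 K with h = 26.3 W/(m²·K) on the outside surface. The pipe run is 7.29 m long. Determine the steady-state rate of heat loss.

For a radial system each layer contributes R = ln(r_out/r_in)/(2πkL); films add R = 1/(hA).
R_aluminium pipe wall = ln(357.9/355)/(2π×217×7.29) = 8.185×10^-7 K/W
R_perlite board = ln(422.9/357.9)/(2π×0.0583×7.29) = 0.06249 K/W
R_ceramic-fibre blanket = ln(467.9/422.9)/(2π×0.116×7.29) = 0.01903 K/W
R_outer film = 1/(h_o·2πr_oL) = 1/(26.3×2π×0.4679×7.29) = 0.001774 K/W
R_total = 0.0833 K/W
Q = ΔT/R_total = 102/0.0833

Q ≈ 1220 W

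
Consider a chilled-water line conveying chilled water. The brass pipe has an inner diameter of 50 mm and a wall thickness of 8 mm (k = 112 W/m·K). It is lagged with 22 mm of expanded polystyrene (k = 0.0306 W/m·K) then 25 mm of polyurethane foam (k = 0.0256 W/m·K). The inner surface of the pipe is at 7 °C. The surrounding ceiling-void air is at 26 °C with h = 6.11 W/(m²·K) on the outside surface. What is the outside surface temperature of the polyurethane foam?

T ≈ 24.8 °C

Treating each annulus and film as a series resistance:
R_brass pipe wall = ln(33/25)/(2π×112×1) = 3.945×10^-4 K/W
R_expanded polystyrene = ln(55/33)/(2π×0.0306×1) = 2.657 K/W
R_polyurethane foam = ln(80/55)/(2π×0.0256×1) = 2.329 K/W
R_outer film = 1/(h_o·2πr_oL) = 1/(6.11×2π×0.08×1) = 0.3256 K/W
R_total = 5.312 K/W
Q = ΔT/R_total = 19/5.312
Q = 3.58 W/m
T_interface = T_inner + Q·ΣR(inner→interface) = 7 + 3.58×4.987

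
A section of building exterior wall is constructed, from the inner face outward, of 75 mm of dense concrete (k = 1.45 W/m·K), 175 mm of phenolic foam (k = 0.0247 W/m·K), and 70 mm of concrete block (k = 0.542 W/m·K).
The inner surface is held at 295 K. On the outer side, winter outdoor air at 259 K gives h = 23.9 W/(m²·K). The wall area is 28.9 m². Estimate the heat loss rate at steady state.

Q ≈ 142 W

Treating each layer as a thermal resistance in series:
R_dense concrete = L/(kA) = 0.075/(1.45×28.9) = 0.00179 K/W
R_phenolic foam = L/(kA) = 0.175/(0.0247×28.9) = 0.2452 K/W
R_concrete block = L/(kA) = 0.07/(0.542×28.9) = 0.004469 K/W
R_outer film = 1/(h_o·A) = 1/(23.9×28.9) = 0.001448 K/W
R_total = 0.2529 K/W
Q = ΔT / R_total = 36 / 0.2529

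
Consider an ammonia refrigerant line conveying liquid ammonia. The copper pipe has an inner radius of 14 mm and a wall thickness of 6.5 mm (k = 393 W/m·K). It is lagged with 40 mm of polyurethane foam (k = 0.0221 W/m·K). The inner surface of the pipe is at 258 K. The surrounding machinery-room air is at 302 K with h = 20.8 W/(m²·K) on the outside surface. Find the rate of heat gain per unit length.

q′ ≈ 5.56 W/m

Cylindrical conduction, so R = ln(r₂/r₁)/(2πkL) per layer, in series:
R_copper pipe wall = ln(20.5/14)/(2π×393×1) = 1.544×10^-4 K/W
R_polyurethane foam = ln(60.5/20.5)/(2π×0.0221×1) = 7.794 K/W
R_outer film = 1/(h_o·2πr_oL) = 1/(20.8×2π×0.0605×1) = 0.1265 K/W
R_total = 7.92 K/W
Q = ΔT/R_total = 44/7.92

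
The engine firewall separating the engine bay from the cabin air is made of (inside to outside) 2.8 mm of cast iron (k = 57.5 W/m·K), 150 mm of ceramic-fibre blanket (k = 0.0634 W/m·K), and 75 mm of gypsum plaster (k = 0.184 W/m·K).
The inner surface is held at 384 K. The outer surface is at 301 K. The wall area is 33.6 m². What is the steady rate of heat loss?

Q ≈ 1010 W

Model the wall as resistances in series:
R_cast iron = L/(kA) = 0.0028/(57.5×33.6) = 1.449×10^-6 K/W
R_ceramic-fibre blanket = L/(kA) = 0.15/(0.0634×33.6) = 0.07041 K/W
R_gypsum plaster = L/(kA) = 0.075/(0.184×33.6) = 0.01213 K/W
R_total = 0.08255 K/W
Q = ΔT / R_total = 83 / 0.08255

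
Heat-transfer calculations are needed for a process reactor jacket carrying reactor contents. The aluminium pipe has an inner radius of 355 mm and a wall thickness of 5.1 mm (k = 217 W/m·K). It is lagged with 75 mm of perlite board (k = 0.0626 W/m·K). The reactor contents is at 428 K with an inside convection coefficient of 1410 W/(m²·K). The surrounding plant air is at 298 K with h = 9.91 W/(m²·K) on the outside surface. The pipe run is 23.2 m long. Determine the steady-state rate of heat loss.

Radial resistances (cylindrical: R_cond = ln(r_o/r_i)/(2πkL), R_conv = 1/(h·2πrL)):
R_inner film = 1/(h_i·2πr₁L) = 1/(1410×2π×0.355×23.2) = 1.371×10^-5 K/W
R_aluminium pipe wall = ln(360.1/355)/(2π×217×23.2) = 4.509×10^-7 K/W
R_perlite board = ln(435.1/360.1)/(2π×0.0626×23.2) = 0.02073 K/W
R_outer film = 1/(h_o·2πr_oL) = 1/(9.91×2π×0.4351×23.2) = 0.001591 K/W
R_total = 0.02234 K/W
Q = ΔT/R_total = 130/0.02234

Q ≈ 5820 W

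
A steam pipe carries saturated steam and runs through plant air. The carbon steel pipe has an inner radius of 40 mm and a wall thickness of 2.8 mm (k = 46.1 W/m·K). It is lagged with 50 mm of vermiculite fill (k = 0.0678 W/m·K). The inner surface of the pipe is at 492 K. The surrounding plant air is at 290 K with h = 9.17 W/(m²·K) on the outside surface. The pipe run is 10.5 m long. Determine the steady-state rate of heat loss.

Cylindrical conduction, so R = ln(r₂/r₁)/(2πkL) per layer, in series:
R_carbon steel pipe wall = ln(42.8/40)/(2π×46.1×10.5) = 2.225×10^-5 K/W
R_vermiculite fill = ln(92.8/42.8)/(2π×0.0678×10.5) = 0.173 K/W
R_outer film = 1/(h_o·2πr_oL) = 1/(9.17×2π×0.0928×10.5) = 0.01781 K/W
R_total = 0.1909 K/W
Q = ΔT/R_total = 202/0.1909

Q ≈ 1060 W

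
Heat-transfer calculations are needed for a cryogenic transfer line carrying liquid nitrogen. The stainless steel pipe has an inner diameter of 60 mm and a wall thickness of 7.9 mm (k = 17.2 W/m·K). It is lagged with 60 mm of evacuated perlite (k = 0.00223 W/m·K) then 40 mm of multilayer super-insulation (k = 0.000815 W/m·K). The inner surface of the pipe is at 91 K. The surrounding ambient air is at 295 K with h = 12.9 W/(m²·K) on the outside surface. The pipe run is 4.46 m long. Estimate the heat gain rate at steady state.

Radial resistances (cylindrical: R_cond = ln(r_o/r_i)/(2πkL), R_conv = 1/(h·2πrL)):
R_stainless steel pipe wall = ln(37.9/30)/(2π×17.2×4.46) = 4.85×10^-4 K/W
R_evacuated perlite = ln(97.9/37.9)/(2π×0.00223×4.46) = 15.19 K/W
R_multilayer super-insulation = ln(137.9/97.9)/(2π×0.000815×4.46) = 15 K/W
R_outer film = 1/(h_o·2πr_oL) = 1/(12.9×2π×0.1379×4.46) = 0.02006 K/W
R_total = 30.21 K/W
Q = ΔT/R_total = 204/30.21

Q ≈ 6.75 W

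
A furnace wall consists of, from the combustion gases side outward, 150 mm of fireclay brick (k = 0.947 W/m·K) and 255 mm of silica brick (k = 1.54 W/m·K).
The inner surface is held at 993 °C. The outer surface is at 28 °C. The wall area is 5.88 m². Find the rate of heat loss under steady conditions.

Treating each layer as a thermal resistance in series:
R_fireclay brick = L/(kA) = 0.15/(0.947×5.88) = 0.02694 K/W
R_silica brick = L/(kA) = 0.255/(1.54×5.88) = 0.02816 K/W
R_total = 0.0551 K/W
Q = ΔT / R_total = 965 / 0.0551

Q ≈ 17500 W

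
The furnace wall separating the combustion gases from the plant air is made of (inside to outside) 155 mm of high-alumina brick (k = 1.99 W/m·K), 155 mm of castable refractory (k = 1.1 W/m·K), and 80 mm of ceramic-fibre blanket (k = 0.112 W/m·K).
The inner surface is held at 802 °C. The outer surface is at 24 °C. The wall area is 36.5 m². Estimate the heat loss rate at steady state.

Using the resistance-network approach (series):
R_high-alumina brick = L/(kA) = 0.155/(1.99×36.5) = 0.002134 K/W
R_castable refractory = L/(kA) = 0.155/(1.1×36.5) = 0.003861 K/W
R_ceramic-fibre blanket = L/(kA) = 0.08/(0.112×36.5) = 0.01957 K/W
R_total = 0.02556 K/W
Q = ΔT / R_total = 778 / 0.02556

Q ≈ 30400 W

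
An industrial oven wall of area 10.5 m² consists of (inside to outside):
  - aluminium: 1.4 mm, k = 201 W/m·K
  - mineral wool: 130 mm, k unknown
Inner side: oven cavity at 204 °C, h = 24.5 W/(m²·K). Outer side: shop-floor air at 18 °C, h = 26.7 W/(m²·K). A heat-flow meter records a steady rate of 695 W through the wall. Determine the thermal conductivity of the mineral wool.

k ≈ 0.0476 W/(m·K)

Thermal resistances in series:
R_inner film = 1/(h_i·A) = 1/(24.5×10.5) = 0.003887 K/W
R_aluminium = L/(kA) = 0.0014/(201×10.5) = 6.633×10^-7 K/W
R_outer film = 1/(h_o·A) = 1/(26.7×10.5) = 0.003567 K/W
Sum of known resistances R_other = 0.007455 K/W
Total R = ΔT/Q = 186/695 = 0.2676 K/W
R_mineral wool = R_total − R_other = 0.2602 K/W
k = L/(R·A) = 0.13/(0.2602×10.5)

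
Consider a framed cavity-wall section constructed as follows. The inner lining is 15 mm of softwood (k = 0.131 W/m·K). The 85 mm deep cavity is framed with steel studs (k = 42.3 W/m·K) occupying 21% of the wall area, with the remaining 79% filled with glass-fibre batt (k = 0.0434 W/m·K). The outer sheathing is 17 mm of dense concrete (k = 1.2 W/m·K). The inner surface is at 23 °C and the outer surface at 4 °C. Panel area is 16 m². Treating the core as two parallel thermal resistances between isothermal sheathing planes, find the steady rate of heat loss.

Sheathing layers in series; stud and cavity paths in parallel between them.
R_inner = 0.015/(0.131×16) = 0.007156 K/W
R_stud  = 0.085/(42.3×0.21×16) = 5.981×10^-4 K/W
R_cav   = 0.085/(0.0434×0.79×16) = 0.1549 K/W
1/R_core = 1/R_stud + 1/R_cav → R_core = 5.958×10^-4 K/W
R_outer = 0.017/(1.2×16) = 8.854×10^-4 K/W
R_total = 0.008638 K/W
Q = ΔT/R_total = 19/0.008638

Q ≈ 2200 W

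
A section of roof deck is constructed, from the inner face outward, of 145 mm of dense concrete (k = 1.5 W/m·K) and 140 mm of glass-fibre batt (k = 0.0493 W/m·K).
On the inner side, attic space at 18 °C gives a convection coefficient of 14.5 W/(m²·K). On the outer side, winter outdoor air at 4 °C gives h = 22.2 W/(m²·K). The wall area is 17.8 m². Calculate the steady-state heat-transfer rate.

Series thermal resistances:
R_inner film = 1/(h_i·A) = 1/(14.5×17.8) = 0.003874 K/W
R_dense concrete = L/(kA) = 0.145/(1.5×17.8) = 0.005431 K/W
R_glass-fibre batt = L/(kA) = 0.14/(0.0493×17.8) = 0.1595 K/W
R_outer film = 1/(h_o·A) = 1/(22.2×17.8) = 0.002531 K/W
R_total = 0.1714 K/W
Q = ΔT / R_total = 14 / 0.1714

Q ≈ 81.7 W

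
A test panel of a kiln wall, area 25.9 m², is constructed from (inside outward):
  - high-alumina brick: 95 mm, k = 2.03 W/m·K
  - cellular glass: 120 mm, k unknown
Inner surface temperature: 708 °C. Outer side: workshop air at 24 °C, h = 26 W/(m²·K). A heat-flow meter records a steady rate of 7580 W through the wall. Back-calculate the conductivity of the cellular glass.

Series thermal resistances:
R_high-alumina brick = L/(kA) = 0.095/(2.03×25.9) = 0.001807 K/W
R_outer film = 1/(h_o·A) = 1/(26×25.9) = 0.001485 K/W
Sum of known resistances R_other = 0.003292 K/W
Total R = ΔT/Q = 684/7580 = 0.09024 K/W
R_cellular glass = R_total − R_other = 0.08695 K/W
k = L/(R·A) = 0.12/(0.08695×25.9)

k ≈ 0.0533 W/(m·K)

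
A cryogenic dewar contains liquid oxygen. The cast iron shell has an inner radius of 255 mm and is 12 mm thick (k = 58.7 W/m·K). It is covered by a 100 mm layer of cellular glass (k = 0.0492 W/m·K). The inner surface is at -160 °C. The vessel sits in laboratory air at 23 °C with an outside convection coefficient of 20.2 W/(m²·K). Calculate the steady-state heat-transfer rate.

For a spherical shell R = (1/r₁ − 1/r₂)/(4πk); film R = 1/(h·4πr²). In series:
R_cast iron shell = (1/0.255 − 1/0.267)/(4π×58.7) = 2.389×10^-4 K/W
R_cellular glass = (1/0.267 − 1/0.367)/(4π×0.0492) = 1.651 K/W
R_outer film = 1/(h·4πr_o²) = 1/(20.2×4π×0.367²) = 0.02925 K/W
R_total = 1.68 K/W
Q = ΔT/R_total = 183/1.68

Q ≈ 109 W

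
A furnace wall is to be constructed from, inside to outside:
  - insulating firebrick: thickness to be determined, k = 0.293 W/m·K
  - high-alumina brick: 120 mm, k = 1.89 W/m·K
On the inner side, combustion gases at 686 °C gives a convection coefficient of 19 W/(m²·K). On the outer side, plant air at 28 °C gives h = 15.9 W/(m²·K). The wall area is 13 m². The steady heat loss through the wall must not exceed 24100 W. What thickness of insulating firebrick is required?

Series thermal resistances:
R_inner film = 1/(h_i·A) = 1/(19×13) = 0.004049 K/W
R_high-alumina brick = L/(kA) = 0.12/(1.89×13) = 0.004884 K/W
R_outer film = 1/(h_o·A) = 1/(15.9×13) = 0.004838 K/W
Sum of the known resistances R_other = 0.01377 K/W
Required total resistance R_tot = ΔT/Q_allow = 658/24100 = 0.0273 K/W
R_insulating firebrick = R_tot − R_other = 0.01353 K/W
L = R·k·A = 0.01353×0.293×13

L ≈ 51.5 mm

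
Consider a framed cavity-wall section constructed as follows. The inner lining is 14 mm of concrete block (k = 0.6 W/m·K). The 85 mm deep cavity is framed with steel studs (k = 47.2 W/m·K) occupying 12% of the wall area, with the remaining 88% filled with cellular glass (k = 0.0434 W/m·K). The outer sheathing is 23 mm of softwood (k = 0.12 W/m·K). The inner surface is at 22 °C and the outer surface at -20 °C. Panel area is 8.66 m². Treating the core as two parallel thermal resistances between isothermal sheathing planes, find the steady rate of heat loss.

Sheathing layers in series; stud and cavity paths in parallel between them.
R_inner = 0.014/(0.6×8.66) = 0.002694 K/W
R_stud  = 0.085/(47.2×0.12×8.66) = 0.001733 K/W
R_cav   = 0.085/(0.0434×0.88×8.66) = 0.257 K/W
1/R_core = 1/R_stud + 1/R_cav → R_core = 0.001721 K/W
R_outer = 0.023/(0.12×8.66) = 0.02213 K/W
R_total = 0.02655 K/W
Q = ΔT/R_total = 42/0.02655

Q ≈ 1580 W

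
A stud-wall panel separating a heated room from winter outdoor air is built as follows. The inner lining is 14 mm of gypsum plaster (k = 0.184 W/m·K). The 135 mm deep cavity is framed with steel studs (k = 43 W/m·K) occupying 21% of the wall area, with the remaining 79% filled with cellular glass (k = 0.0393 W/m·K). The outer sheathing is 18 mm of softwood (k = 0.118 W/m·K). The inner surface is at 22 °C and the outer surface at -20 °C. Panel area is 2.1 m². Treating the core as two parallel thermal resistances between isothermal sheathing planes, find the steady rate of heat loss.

Sheathing layers in series; stud and cavity paths in parallel between them.
R_inner = 0.014/(0.184×2.1) = 0.03623 K/W
R_stud  = 0.135/(43×0.21×2.1) = 0.007119 K/W
R_cav   = 0.135/(0.0393×0.79×2.1) = 2.071 K/W
1/R_core = 1/R_stud + 1/R_cav → R_core = 0.007095 K/W
R_outer = 0.018/(0.118×2.1) = 0.07264 K/W
R_total = 0.116 K/W
Q = ΔT/R_total = 42/0.116

Q ≈ 362 W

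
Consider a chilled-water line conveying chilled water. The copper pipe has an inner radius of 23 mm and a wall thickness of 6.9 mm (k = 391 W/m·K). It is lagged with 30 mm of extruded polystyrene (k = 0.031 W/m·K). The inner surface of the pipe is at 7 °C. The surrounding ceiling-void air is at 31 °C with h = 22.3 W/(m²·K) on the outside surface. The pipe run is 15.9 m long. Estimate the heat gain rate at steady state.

Radial resistances (cylindrical: R_cond = ln(r_o/r_i)/(2πkL), R_conv = 1/(h·2πrL)):
R_copper pipe wall = ln(29.9/23)/(2π×391×15.9) = 6.717×10^-6 K/W
R_extruded polystyrene = ln(59.9/29.9)/(2π×0.031×15.9) = 0.2244 K/W
R_outer film = 1/(h_o·2πr_oL) = 1/(22.3×2π×0.0599×15.9) = 0.007494 K/W
R_total = 0.2319 K/W
Q = ΔT/R_total = 24/0.2319

Q ≈ 104 W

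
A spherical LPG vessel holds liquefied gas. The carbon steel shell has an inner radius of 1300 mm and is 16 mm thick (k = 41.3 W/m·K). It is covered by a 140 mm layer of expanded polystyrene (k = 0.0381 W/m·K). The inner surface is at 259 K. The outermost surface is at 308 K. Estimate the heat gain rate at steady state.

Q ≈ 321 W

For a spherical shell R = (1/r₁ − 1/r₂)/(4πk); film R = 1/(h·4πr²). In series:
R_carbon steel shell = (1/1.3 − 1/1.316)/(4π×41.3) = 1.802×10^-5 K/W
R_expanded polystyrene = (1/1.316 − 1/1.456)/(4π×0.0381) = 0.1526 K/W
R_total = 0.1526 K/W
Q = ΔT/R_total = 49/0.1526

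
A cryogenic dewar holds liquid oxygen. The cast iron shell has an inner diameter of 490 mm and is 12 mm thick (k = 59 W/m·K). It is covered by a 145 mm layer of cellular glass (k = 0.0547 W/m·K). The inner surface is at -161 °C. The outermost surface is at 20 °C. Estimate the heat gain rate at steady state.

Spherical conduction: R = (1/r_in − 1/r_out)/(4πk) per layer; series-sum.
R_cast iron shell = (1/0.245 − 1/0.257)/(4π×59) = 2.571×10^-4 K/W
R_cellular glass = (1/0.257 − 1/0.402)/(4π×0.0547) = 2.042 K/W
R_total = 2.042 K/W
Q = ΔT/R_total = 181/2.042

Q ≈ 88.6 W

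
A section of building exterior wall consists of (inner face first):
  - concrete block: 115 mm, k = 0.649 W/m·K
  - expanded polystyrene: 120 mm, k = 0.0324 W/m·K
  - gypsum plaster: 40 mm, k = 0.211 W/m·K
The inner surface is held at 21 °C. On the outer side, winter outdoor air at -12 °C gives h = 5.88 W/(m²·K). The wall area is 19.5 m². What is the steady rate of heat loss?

Using the resistance-network approach (series):
R_concrete block = L/(kA) = 0.115/(0.649×19.5) = 0.009087 K/W
R_expanded polystyrene = L/(kA) = 0.12/(0.0324×19.5) = 0.1899 K/W
R_gypsum plaster = L/(kA) = 0.04/(0.211×19.5) = 0.009722 K/W
R_outer film = 1/(h_o·A) = 1/(5.88×19.5) = 0.008721 K/W
R_total = 0.2175 K/W
Q = ΔT / R_total = 33 / 0.2175

Q ≈ 152 W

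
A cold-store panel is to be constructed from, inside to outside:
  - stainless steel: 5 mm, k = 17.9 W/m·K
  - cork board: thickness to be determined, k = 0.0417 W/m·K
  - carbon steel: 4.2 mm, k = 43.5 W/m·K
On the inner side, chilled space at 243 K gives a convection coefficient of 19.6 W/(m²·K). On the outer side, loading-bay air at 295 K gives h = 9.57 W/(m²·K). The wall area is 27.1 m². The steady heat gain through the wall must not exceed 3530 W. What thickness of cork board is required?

L ≈ 10.1 mm

Thermal resistances in series:
R_inner film = 1/(h_i·A) = 1/(19.6×27.1) = 0.001883 K/W
R_stainless steel = L/(kA) = 0.005/(17.9×27.1) = 1.031×10^-5 K/W
R_carbon steel = L/(kA) = 0.0042/(43.5×27.1) = 3.563×10^-6 K/W
R_outer film = 1/(h_o·A) = 1/(9.57×27.1) = 0.003856 K/W
Sum of the known resistances R_other = 0.005752 K/W
Required total resistance R_tot = ΔT/Q_allow = 52/3530 = 0.01473 K/W
R_cork board = R_tot − R_other = 0.008978 K/W
L = R·k·A = 0.008978×0.0417×27.1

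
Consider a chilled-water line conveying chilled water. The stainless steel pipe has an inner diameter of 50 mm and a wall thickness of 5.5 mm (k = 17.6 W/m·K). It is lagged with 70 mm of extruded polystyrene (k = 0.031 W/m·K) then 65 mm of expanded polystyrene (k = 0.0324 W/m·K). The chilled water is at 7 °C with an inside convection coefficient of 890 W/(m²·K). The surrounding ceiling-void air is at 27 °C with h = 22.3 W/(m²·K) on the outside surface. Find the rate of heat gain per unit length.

Per-layer cylindrical resistances, series-summed:
R_inner film = 1/(h_i·2πr₁L) = 1/(890×2π×0.025×1) = 0.007153 K/W
R_stainless steel pipe wall = ln(30.5/25)/(2π×17.6×1) = 0.001798 K/W
R_extruded polystyrene = ln(100.5/30.5)/(2π×0.031×1) = 6.122 K/W
R_expanded polystyrene = ln(165.5/100.5)/(2π×0.0324×1) = 2.45 K/W
R_outer film = 1/(h_o·2πr_oL) = 1/(22.3×2π×0.1655×1) = 0.04312 K/W
R_total = 8.624 K/W
Q = ΔT/R_total = 20/8.624

q′ ≈ 2.32 W/m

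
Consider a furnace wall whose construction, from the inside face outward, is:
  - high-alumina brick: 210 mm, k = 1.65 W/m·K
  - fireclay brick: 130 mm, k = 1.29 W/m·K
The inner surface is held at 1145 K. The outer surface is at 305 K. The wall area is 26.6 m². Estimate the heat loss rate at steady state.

Q ≈ 98000 W

Treating each layer as a thermal resistance in series:
R_high-alumina brick = L/(kA) = 0.21/(1.65×26.6) = 0.004785 K/W
R_fireclay brick = L/(kA) = 0.13/(1.29×26.6) = 0.003789 K/W
R_total = 0.008573 K/W
Q = ΔT / R_total = 840 / 0.008573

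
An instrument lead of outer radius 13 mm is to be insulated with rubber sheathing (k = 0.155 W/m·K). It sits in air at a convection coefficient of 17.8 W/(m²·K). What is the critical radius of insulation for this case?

r_cr ≈ 8.71 mm

For a cylinder r_cr = k/h = 0.155/17.8
r_cr = 8.71 mm; since the bare radius (13 mm) is above r_cr, any added insulation will reduce heat loss.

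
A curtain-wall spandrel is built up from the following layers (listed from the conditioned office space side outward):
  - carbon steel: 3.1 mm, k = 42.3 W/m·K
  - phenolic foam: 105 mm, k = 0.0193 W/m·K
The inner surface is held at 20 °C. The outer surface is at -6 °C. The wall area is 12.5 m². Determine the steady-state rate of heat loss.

Q ≈ 59.7 W

Model the wall as resistances in series:
R_carbon steel = L/(kA) = 0.0031/(42.3×12.5) = 5.863×10^-6 K/W
R_phenolic foam = L/(kA) = 0.105/(0.0193×12.5) = 0.4352 K/W
R_total = 0.4352 K/W
Q = ΔT / R_total = 26 / 0.4352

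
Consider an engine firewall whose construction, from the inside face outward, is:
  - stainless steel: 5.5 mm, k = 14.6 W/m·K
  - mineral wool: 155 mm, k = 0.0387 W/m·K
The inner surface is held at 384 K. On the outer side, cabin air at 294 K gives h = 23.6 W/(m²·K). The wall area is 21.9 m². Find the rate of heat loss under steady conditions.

Q ≈ 487 W

Treating each layer as a thermal resistance in series:
R_stainless steel = L/(kA) = 0.0055/(14.6×21.9) = 1.72×10^-5 K/W
R_mineral wool = L/(kA) = 0.155/(0.0387×21.9) = 0.1829 K/W
R_outer film = 1/(h_o·A) = 1/(23.6×21.9) = 0.001935 K/W
R_total = 0.1848 K/W
Q = ΔT / R_total = 90 / 0.1848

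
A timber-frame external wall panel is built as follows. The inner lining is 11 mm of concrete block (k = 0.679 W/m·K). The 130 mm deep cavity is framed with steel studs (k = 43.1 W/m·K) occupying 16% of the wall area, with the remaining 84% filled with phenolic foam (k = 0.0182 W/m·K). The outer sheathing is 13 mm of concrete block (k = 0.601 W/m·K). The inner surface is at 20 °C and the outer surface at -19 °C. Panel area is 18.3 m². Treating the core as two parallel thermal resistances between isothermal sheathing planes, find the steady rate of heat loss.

Q ≈ 12600 W

Sheathing layers in series; stud and cavity paths in parallel between them.
R_inner = 0.011/(0.679×18.3) = 8.853×10^-4 K/W
R_stud  = 0.13/(43.1×0.16×18.3) = 0.00103 K/W
R_cav   = 0.13/(0.0182×0.84×18.3) = 0.4647 K/W
1/R_core = 1/R_stud + 1/R_cav → R_core = 0.001028 K/W
R_outer = 0.013/(0.601×18.3) = 0.001182 K/W
R_total = 0.003095 K/W
Q = ΔT/R_total = 39/0.003095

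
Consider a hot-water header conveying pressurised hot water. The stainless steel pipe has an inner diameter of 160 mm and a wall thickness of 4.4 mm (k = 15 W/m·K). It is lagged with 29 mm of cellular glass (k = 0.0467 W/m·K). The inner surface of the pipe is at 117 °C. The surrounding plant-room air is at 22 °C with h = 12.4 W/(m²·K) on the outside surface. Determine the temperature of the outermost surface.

T ≈ 31.6 °C

Cylindrical conduction, so R = ln(r₂/r₁)/(2πkL) per layer, in series:
R_stainless steel pipe wall = ln(84.4/80)/(2π×15×1) = 5.681×10^-4 K/W
R_cellular glass = ln(113.4/84.4)/(2π×0.0467×1) = 1.007 K/W
R_outer film = 1/(h_o·2πr_oL) = 1/(12.4×2π×0.1134×1) = 0.1132 K/W
R_total = 1.12 K/W
Q = ΔT/R_total = 95/1.12
Q = 84.8 W/m
T_interface = T_inner − Q·ΣR(inner→interface) = 117 − 84.8×1.007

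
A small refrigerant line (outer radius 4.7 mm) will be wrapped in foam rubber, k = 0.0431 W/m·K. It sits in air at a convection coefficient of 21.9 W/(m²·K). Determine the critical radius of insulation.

r_cr ≈ 1.97 mm

For a cylinder r_cr = k/h = 0.0431/21.9
r_cr = 1.97 mm; since the bare radius (4.7 mm) is above r_cr, any added insulation will reduce heat loss.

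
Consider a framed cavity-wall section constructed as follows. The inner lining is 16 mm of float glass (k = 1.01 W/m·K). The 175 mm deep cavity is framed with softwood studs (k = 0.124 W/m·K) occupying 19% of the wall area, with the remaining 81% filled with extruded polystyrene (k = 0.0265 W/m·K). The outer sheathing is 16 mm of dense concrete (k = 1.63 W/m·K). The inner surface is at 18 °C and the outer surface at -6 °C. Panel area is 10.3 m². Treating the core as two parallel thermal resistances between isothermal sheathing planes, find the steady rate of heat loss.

Sheathing layers in series; stud and cavity paths in parallel between them.
R_inner = 0.016/(1.01×10.3) = 0.001538 K/W
R_stud  = 0.175/(0.124×0.19×10.3) = 0.7211 K/W
R_cav   = 0.175/(0.0265×0.81×10.3) = 0.7915 K/W
1/R_core = 1/R_stud + 1/R_cav → R_core = 0.3774 K/W
R_outer = 0.016/(1.63×10.3) = 9.53×10^-4 K/W
R_total = 0.3798 K/W
Q = ΔT/R_total = 24/0.3798

Q ≈ 63.2 W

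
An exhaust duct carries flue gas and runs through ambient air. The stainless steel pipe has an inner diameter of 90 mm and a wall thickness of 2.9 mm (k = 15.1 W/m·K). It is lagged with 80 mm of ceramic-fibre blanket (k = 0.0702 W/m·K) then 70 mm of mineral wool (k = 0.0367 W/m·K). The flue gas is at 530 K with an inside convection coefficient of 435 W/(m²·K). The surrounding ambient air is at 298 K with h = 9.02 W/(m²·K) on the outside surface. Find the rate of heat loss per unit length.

For a radial system each layer contributes R = ln(r_out/r_in)/(2πkL); films add R = 1/(hA).
R_inner film = 1/(h_i·2πr₁L) = 1/(435×2π×0.045×1) = 0.008131 K/W
R_stainless steel pipe wall = ln(47.9/45)/(2π×15.1×1) = 6.583×10^-4 K/W
R_ceramic-fibre blanket = ln(127.9/47.9)/(2π×0.0702×1) = 2.227 K/W
R_mineral wool = ln(197.9/127.9)/(2π×0.0367×1) = 1.893 K/W
R_outer film = 1/(h_o·2πr_oL) = 1/(9.02×2π×0.1979×1) = 0.08916 K/W
R_total = 4.218 K/W
Q = ΔT/R_total = 232/4.218

q′ ≈ 55 W/m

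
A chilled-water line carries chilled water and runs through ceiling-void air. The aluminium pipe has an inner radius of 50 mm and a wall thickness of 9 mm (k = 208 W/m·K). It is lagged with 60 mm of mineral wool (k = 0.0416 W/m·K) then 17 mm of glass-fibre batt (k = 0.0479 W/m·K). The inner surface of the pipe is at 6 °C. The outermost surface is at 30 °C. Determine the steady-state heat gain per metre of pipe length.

For a radial system each layer contributes R = ln(r_out/r_in)/(2πkL); films add R = 1/(hA).
R_aluminium pipe wall = ln(59/50)/(2π×208×1) = 1.266×10^-4 K/W
R_mineral wool = ln(119/59)/(2π×0.0416×1) = 2.684 K/W
R_glass-fibre batt = ln(136/119)/(2π×0.0479×1) = 0.4437 K/W
R_total = 3.128 K/W
Q = ΔT/R_total = 24/3.128

q′ ≈ 7.67 W/m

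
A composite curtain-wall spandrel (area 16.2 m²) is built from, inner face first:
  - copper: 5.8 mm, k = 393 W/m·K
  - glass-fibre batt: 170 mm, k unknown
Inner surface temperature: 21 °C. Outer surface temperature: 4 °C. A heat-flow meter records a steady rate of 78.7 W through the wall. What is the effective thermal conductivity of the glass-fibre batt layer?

k ≈ 0.0486 W/(m·K)

Series thermal resistances:
R_copper = L/(kA) = 0.0058/(393×16.2) = 9.11×10^-7 K/W
Sum of known resistances R_other = 9.11×10^-7 K/W
Total R = ΔT/Q = 17/78.7 = 0.216 K/W
R_glass-fibre batt = R_total − R_other = 0.216 K/W
k = L/(R·A) = 0.17/(0.216×16.2)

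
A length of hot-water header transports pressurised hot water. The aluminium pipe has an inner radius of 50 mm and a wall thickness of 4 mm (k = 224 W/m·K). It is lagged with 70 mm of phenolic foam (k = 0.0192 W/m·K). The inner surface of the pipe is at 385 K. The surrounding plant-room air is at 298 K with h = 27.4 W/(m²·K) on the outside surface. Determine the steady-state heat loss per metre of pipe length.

q′ ≈ 12.5 W/m

Per-layer cylindrical resistances, series-summed:
R_aluminium pipe wall = ln(54/50)/(2π×224×1) = 5.468×10^-5 K/W
R_phenolic foam = ln(124/54)/(2π×0.0192×1) = 6.891 K/W
R_outer film = 1/(h_o·2πr_oL) = 1/(27.4×2π×0.124×1) = 0.04684 K/W
R_total = 6.938 K/W
Q = ΔT/R_total = 87/6.938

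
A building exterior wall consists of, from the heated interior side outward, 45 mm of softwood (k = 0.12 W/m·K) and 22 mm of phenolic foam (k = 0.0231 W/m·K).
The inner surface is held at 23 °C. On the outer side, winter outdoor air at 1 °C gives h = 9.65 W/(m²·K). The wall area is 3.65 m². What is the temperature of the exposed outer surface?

Using the resistance-network approach (series):
R_softwood = L/(kA) = 0.045/(0.12×3.65) = 0.1027 K/W
R_phenolic foam = L/(kA) = 0.022/(0.0231×3.65) = 0.2609 K/W
R_outer film = 1/(h_o·A) = 1/(9.65×3.65) = 0.02839 K/W
R_total = 0.3921 K/W;  Q = ΔT/R_total = 22/0.3921 = 56.11 W
T_interface = T_inner − Q·ΣR(inner→interface) = 23 − 56.1×0.3637

T ≈ 2.59 °C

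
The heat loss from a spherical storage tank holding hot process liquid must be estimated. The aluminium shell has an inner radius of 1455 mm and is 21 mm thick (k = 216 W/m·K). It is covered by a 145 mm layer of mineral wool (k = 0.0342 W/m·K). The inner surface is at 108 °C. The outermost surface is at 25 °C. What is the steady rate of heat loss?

Spherical conduction: R = (1/r_in − 1/r_out)/(4πk) per layer; series-sum.
R_aluminium shell = (1/1.455 − 1/1.476)/(4π×216) = 3.603×10^-6 K/W
R_mineral wool = (1/1.476 − 1/1.621)/(4π×0.0342) = 0.141 K/W
R_total = 0.141 K/W
Q = ΔT/R_total = 83/0.141

Q ≈ 589 W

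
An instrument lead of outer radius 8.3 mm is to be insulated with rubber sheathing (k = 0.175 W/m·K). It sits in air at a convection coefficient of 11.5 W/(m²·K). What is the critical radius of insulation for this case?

For a cylinder r_cr = k/h = 0.175/11.5
r_cr = 15.2 mm; since the bare radius (8.3 mm) is below r_cr, adding a thin layer of insulation will *increase* heat loss.

r_cr ≈ 15.2 mm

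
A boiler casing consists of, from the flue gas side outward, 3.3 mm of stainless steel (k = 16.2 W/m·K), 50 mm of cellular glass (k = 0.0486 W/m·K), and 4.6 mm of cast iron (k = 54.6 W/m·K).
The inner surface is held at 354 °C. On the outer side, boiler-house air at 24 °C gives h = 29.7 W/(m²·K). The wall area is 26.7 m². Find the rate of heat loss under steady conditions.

Q ≈ 8290 W

Thermal resistances in series:
R_stainless steel = L/(kA) = 0.0033/(16.2×26.7) = 7.629×10^-6 K/W
R_cellular glass = L/(kA) = 0.05/(0.0486×26.7) = 0.03853 K/W
R_cast iron = L/(kA) = 0.0046/(54.6×26.7) = 3.155×10^-6 K/W
R_outer film = 1/(h_o·A) = 1/(29.7×26.7) = 0.001261 K/W
R_total = 0.0398 K/W
Q = ΔT / R_total = 330 / 0.0398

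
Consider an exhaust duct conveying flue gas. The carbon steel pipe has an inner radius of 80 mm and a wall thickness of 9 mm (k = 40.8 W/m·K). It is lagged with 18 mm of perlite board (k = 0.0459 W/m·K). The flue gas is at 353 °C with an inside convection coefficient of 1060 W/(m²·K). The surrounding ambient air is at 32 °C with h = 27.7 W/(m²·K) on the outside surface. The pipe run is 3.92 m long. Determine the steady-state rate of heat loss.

Q ≈ 1810 W

For a radial system each layer contributes R = ln(r_out/r_in)/(2πkL); films add R = 1/(hA).
R_inner film = 1/(h_i·2πr₁L) = 1/(1060×2π×0.08×3.92) = 4.788×10^-4 K/W
R_carbon steel pipe wall = ln(89/80)/(2π×40.8×3.92) = 1.061×10^-4 K/W
R_perlite board = ln(107/89)/(2π×0.0459×3.92) = 0.1629 K/W
R_outer film = 1/(h_o·2πr_oL) = 1/(27.7×2π×0.107×3.92) = 0.0137 K/W
R_total = 0.1772 K/W
Q = ΔT/R_total = 321/0.1772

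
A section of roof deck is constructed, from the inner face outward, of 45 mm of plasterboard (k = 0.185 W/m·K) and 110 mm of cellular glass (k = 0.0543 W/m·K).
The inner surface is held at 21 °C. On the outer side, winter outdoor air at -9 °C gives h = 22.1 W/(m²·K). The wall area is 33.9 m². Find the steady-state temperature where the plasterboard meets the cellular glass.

T ≈ 17.8 °C

Thermal resistances in series:
R_plasterboard = L/(kA) = 0.045/(0.185×33.9) = 0.007175 K/W
R_cellular glass = L/(kA) = 0.11/(0.0543×33.9) = 0.05976 K/W
R_outer film = 1/(h_o·A) = 1/(22.1×33.9) = 0.001335 K/W
R_total = 0.06827 K/W;  Q = ΔT/R_total = 30/0.06827 = 439.4 W
T_interface = T_inner − Q·ΣR(inner→interface) = 21 − 439×0.007175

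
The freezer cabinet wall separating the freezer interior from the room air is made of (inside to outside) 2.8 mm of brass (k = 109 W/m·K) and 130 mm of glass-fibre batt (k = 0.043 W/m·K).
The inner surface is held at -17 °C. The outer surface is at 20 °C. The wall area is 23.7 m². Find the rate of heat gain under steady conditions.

Q ≈ 290 W

Series thermal resistances:
R_brass = L/(kA) = 0.0028/(109×23.7) = 1.084×10^-6 K/W
R_glass-fibre batt = L/(kA) = 0.13/(0.043×23.7) = 0.1276 K/W
R_total = 0.1276 K/W
Q = ΔT / R_total = 37 / 0.1276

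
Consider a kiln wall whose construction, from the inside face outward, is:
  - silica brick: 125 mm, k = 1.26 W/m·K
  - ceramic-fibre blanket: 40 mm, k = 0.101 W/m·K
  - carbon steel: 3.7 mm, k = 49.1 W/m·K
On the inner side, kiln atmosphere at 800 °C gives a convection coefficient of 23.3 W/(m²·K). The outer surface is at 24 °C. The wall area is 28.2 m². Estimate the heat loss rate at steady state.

Series thermal resistances:
R_inner film = 1/(h_i·A) = 1/(23.3×28.2) = 0.001522 K/W
R_silica brick = L/(kA) = 0.125/(1.26×28.2) = 0.003518 K/W
R_ceramic-fibre blanket = L/(kA) = 0.04/(0.101×28.2) = 0.01404 K/W
R_carbon steel = L/(kA) = 0.0037/(49.1×28.2) = 2.672×10^-6 K/W
R_total = 0.01909 K/W
Q = ΔT / R_total = 776 / 0.01909

Q ≈ 40700 W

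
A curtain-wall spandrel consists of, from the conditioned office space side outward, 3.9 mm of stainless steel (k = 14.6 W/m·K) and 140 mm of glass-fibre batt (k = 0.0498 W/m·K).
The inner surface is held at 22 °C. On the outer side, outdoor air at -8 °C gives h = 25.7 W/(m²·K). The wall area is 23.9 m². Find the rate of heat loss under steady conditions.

Q ≈ 252 W

Model the wall as resistances in series:
R_stainless steel = L/(kA) = 0.0039/(14.6×23.9) = 1.118×10^-5 K/W
R_glass-fibre batt = L/(kA) = 0.14/(0.0498×23.9) = 0.1176 K/W
R_outer film = 1/(h_o·A) = 1/(25.7×23.9) = 0.001628 K/W
R_total = 0.1193 K/W
Q = ΔT / R_total = 30 / 0.1193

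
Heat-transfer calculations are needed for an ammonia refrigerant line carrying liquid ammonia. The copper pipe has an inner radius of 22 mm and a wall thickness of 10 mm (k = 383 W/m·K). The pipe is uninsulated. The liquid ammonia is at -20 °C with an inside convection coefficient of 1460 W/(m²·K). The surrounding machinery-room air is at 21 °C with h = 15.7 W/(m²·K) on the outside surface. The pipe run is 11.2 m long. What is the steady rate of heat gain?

Q ≈ 1430 W

Radial resistances (cylindrical: R_cond = ln(r_o/r_i)/(2πkL), R_conv = 1/(h·2πrL)):
R_inner film = 1/(h_i·2πr₁L) = 1/(1460×2π×0.022×11.2) = 4.424×10^-4 K/W
R_copper pipe wall = ln(32/22)/(2π×383×11.2) = 1.39×10^-5 K/W
R_outer film = 1/(h_o·2πr_oL) = 1/(15.7×2π×0.032×11.2) = 0.02828 K/W
R_total = 0.02874 K/W
Q = ΔT/R_total = 41/0.02874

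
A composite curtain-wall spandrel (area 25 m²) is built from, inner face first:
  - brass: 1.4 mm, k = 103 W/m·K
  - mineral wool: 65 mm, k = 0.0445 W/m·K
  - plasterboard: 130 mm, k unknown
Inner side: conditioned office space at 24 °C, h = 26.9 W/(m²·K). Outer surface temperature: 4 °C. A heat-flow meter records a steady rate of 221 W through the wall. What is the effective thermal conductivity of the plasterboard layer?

k ≈ 0.17 W/(m·K)

Model the wall as resistances in series:
R_inner film = 1/(h_i·A) = 1/(26.9×25) = 0.001487 K/W
R_brass = L/(kA) = 0.0014/(103×25) = 5.437×10^-7 K/W
R_mineral wool = L/(kA) = 0.065/(0.0445×25) = 0.05843 K/W
Sum of known resistances R_other = 0.05991 K/W
Total R = ΔT/Q = 20/221 = 0.0905 K/W
R_plasterboard = R_total − R_other = 0.03058 K/W
k = L/(R·A) = 0.13/(0.03058×25)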